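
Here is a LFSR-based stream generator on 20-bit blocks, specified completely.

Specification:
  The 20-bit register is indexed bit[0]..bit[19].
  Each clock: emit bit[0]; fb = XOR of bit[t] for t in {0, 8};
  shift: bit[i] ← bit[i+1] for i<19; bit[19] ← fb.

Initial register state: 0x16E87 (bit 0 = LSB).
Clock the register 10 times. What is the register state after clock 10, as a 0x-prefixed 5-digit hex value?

reg_0 = 0x16E87
clock 1: out=1, reg = 0x8B743
clock 2: out=1, reg = 0x45BA1
clock 3: out=1, reg = 0x22DD0
clock 4: out=0, reg = 0x916E8
clock 5: out=0, reg = 0x48B74
clock 6: out=0, reg = 0xA45BA
clock 7: out=0, reg = 0xD22DD
clock 8: out=1, reg = 0xE916E
clock 9: out=0, reg = 0xF48B7
clock 10: out=1, reg = 0xFA45B

0xFA45B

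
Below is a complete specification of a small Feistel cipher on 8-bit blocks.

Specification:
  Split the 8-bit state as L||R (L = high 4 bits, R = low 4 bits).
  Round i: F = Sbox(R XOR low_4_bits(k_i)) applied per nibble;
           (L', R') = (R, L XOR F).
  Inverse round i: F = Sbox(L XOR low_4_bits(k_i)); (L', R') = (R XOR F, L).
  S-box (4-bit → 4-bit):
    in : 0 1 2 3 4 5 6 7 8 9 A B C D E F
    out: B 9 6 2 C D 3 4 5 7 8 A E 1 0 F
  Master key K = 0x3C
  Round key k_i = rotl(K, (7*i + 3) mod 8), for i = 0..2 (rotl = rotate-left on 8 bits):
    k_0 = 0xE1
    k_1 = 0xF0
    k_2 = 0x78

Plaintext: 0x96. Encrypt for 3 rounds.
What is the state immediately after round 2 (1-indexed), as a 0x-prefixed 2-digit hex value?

0xD7

s_0 = plaintext = 0x96
s_1 = Round(s_0, k_0) = 0x6D
s_2 = Round(s_1, k_1) = 0xD7
s_3 = Round(s_2, k_2) = 0x72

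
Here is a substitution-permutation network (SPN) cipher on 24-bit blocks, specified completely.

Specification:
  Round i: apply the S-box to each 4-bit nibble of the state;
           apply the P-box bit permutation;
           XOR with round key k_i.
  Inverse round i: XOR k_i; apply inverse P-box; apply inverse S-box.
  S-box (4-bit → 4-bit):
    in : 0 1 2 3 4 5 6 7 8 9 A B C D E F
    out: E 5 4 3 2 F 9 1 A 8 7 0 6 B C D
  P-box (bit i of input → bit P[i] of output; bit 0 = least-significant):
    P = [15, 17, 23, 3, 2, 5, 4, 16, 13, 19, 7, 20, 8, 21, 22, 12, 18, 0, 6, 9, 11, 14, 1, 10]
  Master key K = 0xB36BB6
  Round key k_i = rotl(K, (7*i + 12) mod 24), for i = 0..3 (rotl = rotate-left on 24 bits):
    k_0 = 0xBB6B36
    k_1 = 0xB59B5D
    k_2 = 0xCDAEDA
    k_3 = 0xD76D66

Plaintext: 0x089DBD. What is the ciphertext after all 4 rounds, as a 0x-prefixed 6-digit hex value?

s_0 = plaintext = 0x089DBD
s_1 = Round(s_0, k_0) = 0xA19D3D
s_2 = Round(s_1, k_1) = 0xAB6333
s_3 = Round(s_2, k_2) = 0xC757FC
s_4 = Round(s_3, k_3) = 0x301C70

0x301C70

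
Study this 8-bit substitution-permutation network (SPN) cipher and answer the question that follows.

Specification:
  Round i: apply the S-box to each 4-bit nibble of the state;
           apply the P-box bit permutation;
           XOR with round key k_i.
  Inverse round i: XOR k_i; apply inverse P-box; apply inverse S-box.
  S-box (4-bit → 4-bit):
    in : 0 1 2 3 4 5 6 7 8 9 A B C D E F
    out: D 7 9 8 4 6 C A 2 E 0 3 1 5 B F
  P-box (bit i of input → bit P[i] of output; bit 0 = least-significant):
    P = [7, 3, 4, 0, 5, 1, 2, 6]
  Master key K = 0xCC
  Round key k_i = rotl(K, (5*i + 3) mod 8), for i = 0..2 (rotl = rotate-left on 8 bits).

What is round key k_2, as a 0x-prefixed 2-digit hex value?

K = 0xCC
k_0 = rotl(K, (5*0+3) mod 8) = rotl(K, 3) = 0x66
k_1 = rotl(K, (5*1+3) mod 8) = rotl(K, 0) = 0xCC
k_2 = rotl(K, (5*2+3) mod 8) = rotl(K, 5) = 0x99

0x99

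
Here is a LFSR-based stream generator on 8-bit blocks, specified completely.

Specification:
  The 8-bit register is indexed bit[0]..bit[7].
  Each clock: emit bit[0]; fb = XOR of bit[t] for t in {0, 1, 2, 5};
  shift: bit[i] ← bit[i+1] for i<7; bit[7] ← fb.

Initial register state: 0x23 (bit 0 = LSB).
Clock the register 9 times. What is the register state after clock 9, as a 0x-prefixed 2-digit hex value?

reg_0 = 0x23
clock 1: out=1, reg = 0x91
clock 2: out=1, reg = 0xC8
clock 3: out=0, reg = 0x64
clock 4: out=0, reg = 0x32
clock 5: out=0, reg = 0x19
clock 6: out=1, reg = 0x8C
clock 7: out=0, reg = 0xC6
clock 8: out=0, reg = 0x63
clock 9: out=1, reg = 0xB1

0xB1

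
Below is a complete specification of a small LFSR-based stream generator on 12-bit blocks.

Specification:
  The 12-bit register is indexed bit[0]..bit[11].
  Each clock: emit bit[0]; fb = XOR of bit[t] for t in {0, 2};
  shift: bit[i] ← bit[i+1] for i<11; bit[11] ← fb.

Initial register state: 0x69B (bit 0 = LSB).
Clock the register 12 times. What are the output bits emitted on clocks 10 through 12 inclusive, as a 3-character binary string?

reg_0 = 0x69B
clock 1: out=1, reg = 0xB4D
clock 2: out=1, reg = 0x5A6
clock 3: out=0, reg = 0xAD3
clock 4: out=1, reg = 0xD69
clock 5: out=1, reg = 0xEB4
clock 6: out=0, reg = 0xF5A
clock 7: out=0, reg = 0x7AD
clock 8: out=1, reg = 0x3D6
clock 9: out=0, reg = 0x9EB
clock 10: out=1, reg = 0xCF5
clock 11: out=1, reg = 0x67A
clock 12: out=0, reg = 0x33D

110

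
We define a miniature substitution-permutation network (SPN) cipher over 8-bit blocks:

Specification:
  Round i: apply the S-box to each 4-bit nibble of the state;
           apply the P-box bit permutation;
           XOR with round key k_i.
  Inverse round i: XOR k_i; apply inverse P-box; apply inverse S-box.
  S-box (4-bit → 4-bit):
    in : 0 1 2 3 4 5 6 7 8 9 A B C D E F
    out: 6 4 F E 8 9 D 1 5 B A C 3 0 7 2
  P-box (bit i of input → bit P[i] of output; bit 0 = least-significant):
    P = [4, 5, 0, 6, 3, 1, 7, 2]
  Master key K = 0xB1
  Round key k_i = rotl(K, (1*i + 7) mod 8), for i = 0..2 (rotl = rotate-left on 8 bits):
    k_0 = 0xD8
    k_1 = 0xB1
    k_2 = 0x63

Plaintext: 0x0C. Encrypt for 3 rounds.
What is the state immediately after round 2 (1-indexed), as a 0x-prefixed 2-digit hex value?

0x5D

s_0 = plaintext = 0x0C
s_1 = Round(s_0, k_0) = 0x6A
s_2 = Round(s_1, k_1) = 0x5D
s_3 = Round(s_2, k_2) = 0x6F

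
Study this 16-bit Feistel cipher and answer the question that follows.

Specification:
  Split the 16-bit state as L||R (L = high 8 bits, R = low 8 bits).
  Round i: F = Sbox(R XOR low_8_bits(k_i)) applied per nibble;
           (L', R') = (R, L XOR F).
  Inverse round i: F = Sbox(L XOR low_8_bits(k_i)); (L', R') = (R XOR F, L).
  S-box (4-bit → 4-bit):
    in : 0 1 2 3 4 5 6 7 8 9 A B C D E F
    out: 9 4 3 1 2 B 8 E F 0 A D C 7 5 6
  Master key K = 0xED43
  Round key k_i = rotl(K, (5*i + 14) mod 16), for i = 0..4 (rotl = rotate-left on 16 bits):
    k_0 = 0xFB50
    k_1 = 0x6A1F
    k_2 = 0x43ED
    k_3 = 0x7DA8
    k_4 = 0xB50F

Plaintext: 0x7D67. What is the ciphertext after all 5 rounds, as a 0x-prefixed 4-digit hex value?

0xAA40

s_0 = plaintext = 0x7D67
s_1 = Round(s_0, k_0) = 0x6763
s_2 = Round(s_1, k_1) = 0x638B
s_3 = Round(s_2, k_2) = 0x8BEB
s_4 = Round(s_3, k_3) = 0xEBAA
s_5 = Round(s_4, k_4) = 0xAA40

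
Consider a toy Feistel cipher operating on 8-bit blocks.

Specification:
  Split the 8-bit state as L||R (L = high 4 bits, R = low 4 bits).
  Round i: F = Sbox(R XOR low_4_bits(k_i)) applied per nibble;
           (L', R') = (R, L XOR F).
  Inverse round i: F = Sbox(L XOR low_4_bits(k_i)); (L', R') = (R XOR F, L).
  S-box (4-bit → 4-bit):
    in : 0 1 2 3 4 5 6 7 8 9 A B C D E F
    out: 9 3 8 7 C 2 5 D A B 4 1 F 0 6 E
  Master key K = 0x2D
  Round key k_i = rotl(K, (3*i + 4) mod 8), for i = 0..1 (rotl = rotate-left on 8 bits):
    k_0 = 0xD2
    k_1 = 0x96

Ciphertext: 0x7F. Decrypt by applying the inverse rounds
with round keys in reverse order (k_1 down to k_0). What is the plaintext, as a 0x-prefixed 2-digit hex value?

s_0 = ciphertext = 0x7F
s_1 = InvRound(s_0, k_1) = 0xC7
s_2 = InvRound(s_1, k_0) = 0x1C

0x1C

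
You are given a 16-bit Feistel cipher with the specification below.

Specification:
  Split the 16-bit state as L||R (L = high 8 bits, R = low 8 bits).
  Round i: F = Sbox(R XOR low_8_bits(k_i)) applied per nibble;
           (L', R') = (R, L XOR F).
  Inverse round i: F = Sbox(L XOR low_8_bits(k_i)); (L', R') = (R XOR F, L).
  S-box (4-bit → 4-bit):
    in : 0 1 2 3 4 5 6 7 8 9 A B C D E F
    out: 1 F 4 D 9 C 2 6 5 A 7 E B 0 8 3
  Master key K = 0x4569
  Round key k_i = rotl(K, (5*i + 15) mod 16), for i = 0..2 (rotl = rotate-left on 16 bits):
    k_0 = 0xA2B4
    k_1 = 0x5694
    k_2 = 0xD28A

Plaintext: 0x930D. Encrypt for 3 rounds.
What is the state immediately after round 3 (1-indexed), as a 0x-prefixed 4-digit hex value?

s_0 = plaintext = 0x930D
s_1 = Round(s_0, k_0) = 0x0D79
s_2 = Round(s_1, k_1) = 0x798D
s_3 = Round(s_2, k_2) = 0x8D6F

0x8D6F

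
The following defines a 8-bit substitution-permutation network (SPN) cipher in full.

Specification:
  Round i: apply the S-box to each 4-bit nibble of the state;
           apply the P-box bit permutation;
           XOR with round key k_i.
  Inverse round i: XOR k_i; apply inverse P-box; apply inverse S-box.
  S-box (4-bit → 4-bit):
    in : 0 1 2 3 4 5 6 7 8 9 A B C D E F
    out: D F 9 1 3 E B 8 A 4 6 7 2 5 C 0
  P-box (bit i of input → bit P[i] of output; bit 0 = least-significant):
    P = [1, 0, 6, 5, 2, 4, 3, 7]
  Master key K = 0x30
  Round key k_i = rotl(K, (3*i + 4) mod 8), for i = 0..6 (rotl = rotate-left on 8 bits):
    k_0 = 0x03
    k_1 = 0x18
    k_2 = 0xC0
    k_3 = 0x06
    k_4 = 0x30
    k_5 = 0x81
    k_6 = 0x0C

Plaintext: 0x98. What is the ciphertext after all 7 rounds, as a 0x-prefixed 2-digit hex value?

0x90

s_0 = plaintext = 0x98
s_1 = Round(s_0, k_0) = 0x2A
s_2 = Round(s_1, k_1) = 0xDD
s_3 = Round(s_2, k_2) = 0x8E
s_4 = Round(s_3, k_3) = 0xF6
s_5 = Round(s_4, k_4) = 0x13
s_6 = Round(s_5, k_5) = 0x1F
s_7 = Round(s_6, k_6) = 0x90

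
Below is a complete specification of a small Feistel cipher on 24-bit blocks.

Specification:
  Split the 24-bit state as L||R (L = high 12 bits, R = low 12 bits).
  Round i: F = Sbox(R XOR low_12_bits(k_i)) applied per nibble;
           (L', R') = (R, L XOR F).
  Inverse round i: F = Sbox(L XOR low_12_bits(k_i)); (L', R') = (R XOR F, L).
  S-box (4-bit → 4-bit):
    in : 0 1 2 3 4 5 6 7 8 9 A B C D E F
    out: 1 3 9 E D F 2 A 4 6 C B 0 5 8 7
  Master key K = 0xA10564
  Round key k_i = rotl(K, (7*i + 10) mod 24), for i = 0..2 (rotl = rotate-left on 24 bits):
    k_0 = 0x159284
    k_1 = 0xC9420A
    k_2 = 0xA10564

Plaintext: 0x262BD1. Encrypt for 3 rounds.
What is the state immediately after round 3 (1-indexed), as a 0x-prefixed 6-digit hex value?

s_0 = plaintext = 0x262BD1
s_1 = Round(s_0, k_0) = 0xBD149D
s_2 = Round(s_1, k_1) = 0x49D9BB
s_3 = Round(s_2, k_2) = 0x9BB4CA

0x9BB4CA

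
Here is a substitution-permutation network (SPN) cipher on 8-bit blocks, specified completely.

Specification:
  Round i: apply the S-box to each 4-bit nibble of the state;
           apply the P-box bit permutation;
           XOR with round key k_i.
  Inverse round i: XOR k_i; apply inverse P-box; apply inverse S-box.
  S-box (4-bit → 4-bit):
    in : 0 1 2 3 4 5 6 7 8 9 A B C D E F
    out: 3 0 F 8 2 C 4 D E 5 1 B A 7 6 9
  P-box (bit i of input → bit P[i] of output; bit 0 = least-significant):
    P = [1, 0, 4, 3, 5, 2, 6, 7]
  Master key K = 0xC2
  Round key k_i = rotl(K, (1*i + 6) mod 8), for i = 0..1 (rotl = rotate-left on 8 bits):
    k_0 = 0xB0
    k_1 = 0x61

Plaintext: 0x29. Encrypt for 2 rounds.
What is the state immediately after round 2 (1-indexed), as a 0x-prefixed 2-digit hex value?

0x75

s_0 = plaintext = 0x29
s_1 = Round(s_0, k_0) = 0x46
s_2 = Round(s_1, k_1) = 0x75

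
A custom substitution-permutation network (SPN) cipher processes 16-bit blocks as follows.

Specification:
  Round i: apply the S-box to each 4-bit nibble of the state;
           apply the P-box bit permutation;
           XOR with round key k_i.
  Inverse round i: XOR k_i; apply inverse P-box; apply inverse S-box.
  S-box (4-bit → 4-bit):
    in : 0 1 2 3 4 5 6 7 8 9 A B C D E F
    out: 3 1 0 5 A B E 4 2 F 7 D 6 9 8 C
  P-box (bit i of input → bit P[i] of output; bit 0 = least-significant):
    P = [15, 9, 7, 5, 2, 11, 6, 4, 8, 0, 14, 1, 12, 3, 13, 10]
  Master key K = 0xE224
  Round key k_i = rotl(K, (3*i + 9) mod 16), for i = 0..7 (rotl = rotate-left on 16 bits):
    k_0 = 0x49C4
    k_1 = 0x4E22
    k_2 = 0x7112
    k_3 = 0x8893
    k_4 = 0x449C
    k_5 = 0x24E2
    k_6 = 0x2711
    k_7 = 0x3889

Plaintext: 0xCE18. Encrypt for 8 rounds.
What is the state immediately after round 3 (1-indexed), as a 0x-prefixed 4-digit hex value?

0x420A

s_0 = plaintext = 0xCE18
s_1 = Round(s_0, k_0) = 0x6BCA
s_2 = Round(s_1, k_1) = 0xA1E8
s_3 = Round(s_2, k_2) = 0x420A
s_4 = Round(s_3, k_3) = 0x061F
s_5 = Round(s_4, k_4) = 0x1433
s_6 = Round(s_5, k_5) = 0xB425
s_7 = Round(s_6, k_6) = 0x9132
s_8 = Round(s_7, k_7) = 0x0DC5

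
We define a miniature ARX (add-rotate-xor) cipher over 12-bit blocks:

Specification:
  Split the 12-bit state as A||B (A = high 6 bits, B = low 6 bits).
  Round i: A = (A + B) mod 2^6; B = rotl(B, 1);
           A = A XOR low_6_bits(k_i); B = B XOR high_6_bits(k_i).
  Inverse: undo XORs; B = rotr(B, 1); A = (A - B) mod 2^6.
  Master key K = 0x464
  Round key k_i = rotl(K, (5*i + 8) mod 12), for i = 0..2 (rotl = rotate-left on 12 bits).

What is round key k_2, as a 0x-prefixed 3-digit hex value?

0x911

K = 0x464
k_0 = rotl(K, (5*0+8) mod 12) = rotl(K, 8) = 0x446
k_1 = rotl(K, (5*1+8) mod 12) = rotl(K, 1) = 0x8C8
k_2 = rotl(K, (5*2+8) mod 12) = rotl(K, 6) = 0x911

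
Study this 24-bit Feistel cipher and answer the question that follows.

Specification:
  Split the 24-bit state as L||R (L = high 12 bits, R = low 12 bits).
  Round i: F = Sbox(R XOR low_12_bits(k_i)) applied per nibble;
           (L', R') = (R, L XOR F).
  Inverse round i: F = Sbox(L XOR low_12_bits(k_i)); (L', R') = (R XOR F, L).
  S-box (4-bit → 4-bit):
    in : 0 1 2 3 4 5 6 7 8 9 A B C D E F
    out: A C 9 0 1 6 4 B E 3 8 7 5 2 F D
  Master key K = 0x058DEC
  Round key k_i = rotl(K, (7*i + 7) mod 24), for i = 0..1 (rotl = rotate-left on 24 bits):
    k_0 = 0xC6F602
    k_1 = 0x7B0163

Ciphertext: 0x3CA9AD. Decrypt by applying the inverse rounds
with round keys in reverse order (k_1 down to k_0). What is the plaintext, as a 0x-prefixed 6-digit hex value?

0x75F02E

s_0 = ciphertext = 0x3CA9AD
s_1 = InvRound(s_0, k_1) = 0x02E3CA
s_2 = InvRound(s_1, k_0) = 0x75F02E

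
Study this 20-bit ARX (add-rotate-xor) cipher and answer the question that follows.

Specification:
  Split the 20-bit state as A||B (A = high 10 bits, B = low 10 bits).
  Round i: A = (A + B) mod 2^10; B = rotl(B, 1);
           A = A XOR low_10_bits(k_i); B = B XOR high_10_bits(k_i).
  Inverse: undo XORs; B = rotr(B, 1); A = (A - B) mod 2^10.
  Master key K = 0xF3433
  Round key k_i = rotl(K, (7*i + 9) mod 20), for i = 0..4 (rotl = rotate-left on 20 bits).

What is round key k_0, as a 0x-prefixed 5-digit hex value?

K = 0xF3433
k_0 = rotl(K, (7*0+9) mod 20) = rotl(K, 9) = 0x867E6

0x867E6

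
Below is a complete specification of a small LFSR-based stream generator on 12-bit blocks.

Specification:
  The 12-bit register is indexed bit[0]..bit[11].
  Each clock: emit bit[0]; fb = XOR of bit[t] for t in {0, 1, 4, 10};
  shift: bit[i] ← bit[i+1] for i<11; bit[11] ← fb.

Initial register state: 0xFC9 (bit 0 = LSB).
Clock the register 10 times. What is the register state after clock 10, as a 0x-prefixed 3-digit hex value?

0x8EB

reg_0 = 0xFC9
clock 1: out=1, reg = 0x7E4
clock 2: out=0, reg = 0xBF2
clock 3: out=0, reg = 0x5F9
clock 4: out=1, reg = 0xAFC
clock 5: out=0, reg = 0xD7E
clock 6: out=0, reg = 0xEBF
clock 7: out=1, reg = 0x75F
clock 8: out=1, reg = 0x3AF
clock 9: out=1, reg = 0x1D7
clock 10: out=1, reg = 0x8EB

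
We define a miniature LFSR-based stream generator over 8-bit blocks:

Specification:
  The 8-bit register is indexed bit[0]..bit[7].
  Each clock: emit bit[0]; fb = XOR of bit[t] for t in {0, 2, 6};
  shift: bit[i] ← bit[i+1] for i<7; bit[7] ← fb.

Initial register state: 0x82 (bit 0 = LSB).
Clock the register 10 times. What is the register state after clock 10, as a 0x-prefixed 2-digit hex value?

reg_0 = 0x82
clock 1: out=0, reg = 0x41
clock 2: out=1, reg = 0x20
clock 3: out=0, reg = 0x10
clock 4: out=0, reg = 0x08
clock 5: out=0, reg = 0x04
clock 6: out=0, reg = 0x82
clock 7: out=0, reg = 0x41
clock 8: out=1, reg = 0x20
clock 9: out=0, reg = 0x10
clock 10: out=0, reg = 0x08

0x08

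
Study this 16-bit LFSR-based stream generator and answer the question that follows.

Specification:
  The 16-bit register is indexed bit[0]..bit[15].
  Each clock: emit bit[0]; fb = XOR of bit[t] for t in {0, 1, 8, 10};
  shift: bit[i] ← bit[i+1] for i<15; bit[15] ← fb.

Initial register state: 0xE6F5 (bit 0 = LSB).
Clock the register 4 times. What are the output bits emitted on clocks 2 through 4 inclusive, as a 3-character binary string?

reg_0 = 0xE6F5
clock 1: out=1, reg = 0x737A
clock 2: out=0, reg = 0x39BD
clock 3: out=1, reg = 0x1CDE
clock 4: out=0, reg = 0x0E6F

010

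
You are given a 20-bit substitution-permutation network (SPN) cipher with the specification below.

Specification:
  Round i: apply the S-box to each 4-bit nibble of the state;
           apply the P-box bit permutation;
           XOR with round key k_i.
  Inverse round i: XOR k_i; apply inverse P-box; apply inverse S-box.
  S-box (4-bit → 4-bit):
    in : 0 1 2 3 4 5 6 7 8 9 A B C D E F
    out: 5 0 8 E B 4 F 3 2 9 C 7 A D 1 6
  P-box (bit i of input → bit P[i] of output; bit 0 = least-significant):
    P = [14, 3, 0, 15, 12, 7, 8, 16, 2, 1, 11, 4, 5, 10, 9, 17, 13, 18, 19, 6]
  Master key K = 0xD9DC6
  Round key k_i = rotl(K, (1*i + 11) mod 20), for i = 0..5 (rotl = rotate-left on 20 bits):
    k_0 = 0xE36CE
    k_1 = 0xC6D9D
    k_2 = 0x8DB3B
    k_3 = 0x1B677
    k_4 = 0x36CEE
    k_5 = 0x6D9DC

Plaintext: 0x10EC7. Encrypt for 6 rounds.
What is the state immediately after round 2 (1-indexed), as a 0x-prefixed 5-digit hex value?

0x1F82B

s_0 = plaintext = 0x10EC7
s_1 = Round(s_0, k_0) = 0xF7462
s_2 = Round(s_1, k_1) = 0x1F82B
s_3 = Round(s_2, k_2) = 0x99D30
s_4 = Round(s_3, k_3) = 0x2DF82
s_5 = Round(s_4, k_4) = 0x1E60C
s_6 = Round(s_5, k_5) = 0x640E2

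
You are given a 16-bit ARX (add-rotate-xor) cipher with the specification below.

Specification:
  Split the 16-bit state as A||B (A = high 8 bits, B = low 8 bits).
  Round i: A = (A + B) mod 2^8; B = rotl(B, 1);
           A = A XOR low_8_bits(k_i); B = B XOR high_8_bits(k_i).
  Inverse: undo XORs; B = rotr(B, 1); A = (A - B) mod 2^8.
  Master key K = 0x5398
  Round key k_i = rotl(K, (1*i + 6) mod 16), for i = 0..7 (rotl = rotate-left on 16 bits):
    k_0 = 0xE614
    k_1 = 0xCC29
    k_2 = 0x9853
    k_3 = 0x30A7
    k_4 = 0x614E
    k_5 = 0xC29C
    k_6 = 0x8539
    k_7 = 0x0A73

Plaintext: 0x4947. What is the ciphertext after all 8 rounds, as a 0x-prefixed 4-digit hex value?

0xA016

s_0 = plaintext = 0x4947
s_1 = Round(s_0, k_0) = 0x8468
s_2 = Round(s_1, k_1) = 0xC51C
s_3 = Round(s_2, k_2) = 0xB2A0
s_4 = Round(s_3, k_3) = 0xF571
s_5 = Round(s_4, k_4) = 0x2883
s_6 = Round(s_5, k_5) = 0x37C5
s_7 = Round(s_6, k_6) = 0xC50E
s_8 = Round(s_7, k_7) = 0xA016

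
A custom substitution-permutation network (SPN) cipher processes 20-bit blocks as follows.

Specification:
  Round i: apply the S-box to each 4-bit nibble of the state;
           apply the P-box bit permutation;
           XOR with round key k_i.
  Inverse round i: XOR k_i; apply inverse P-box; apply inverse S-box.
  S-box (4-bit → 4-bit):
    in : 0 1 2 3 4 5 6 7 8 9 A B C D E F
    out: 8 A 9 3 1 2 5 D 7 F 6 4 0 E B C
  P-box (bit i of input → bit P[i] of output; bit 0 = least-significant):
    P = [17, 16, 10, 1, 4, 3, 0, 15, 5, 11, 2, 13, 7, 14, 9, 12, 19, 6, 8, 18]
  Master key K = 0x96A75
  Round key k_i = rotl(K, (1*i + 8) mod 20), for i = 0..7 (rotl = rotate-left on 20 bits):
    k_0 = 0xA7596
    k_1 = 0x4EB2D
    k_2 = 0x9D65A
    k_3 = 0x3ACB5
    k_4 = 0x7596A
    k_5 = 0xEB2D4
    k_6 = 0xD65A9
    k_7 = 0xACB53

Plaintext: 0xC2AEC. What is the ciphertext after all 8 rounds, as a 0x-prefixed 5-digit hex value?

s_0 = plaintext = 0xC2AEC
s_1 = Round(s_0, k_0) = 0xAED0A
s_2 = Round(s_1, k_1) = 0x516E9
s_3 = Round(s_2, k_2) = 0xA0224
s_4 = Round(s_3, k_3) = 0x11DC5
s_5 = Round(s_4, k_4) = 0x2212E
s_6 = Round(s_5, k_5) = 0x10A46
s_7 = Round(s_6, k_6) = 0xB79FD
s_8 = Round(s_7, k_7) = 0xB74F4

0xB74F4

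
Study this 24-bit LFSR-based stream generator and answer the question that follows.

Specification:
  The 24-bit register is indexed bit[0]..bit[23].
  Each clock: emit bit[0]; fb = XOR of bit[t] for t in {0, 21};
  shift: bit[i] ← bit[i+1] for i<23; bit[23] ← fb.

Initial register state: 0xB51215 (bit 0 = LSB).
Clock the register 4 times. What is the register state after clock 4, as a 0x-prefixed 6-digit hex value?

reg_0 = 0xB51215
clock 1: out=1, reg = 0x5A890A
clock 2: out=0, reg = 0x2D4485
clock 3: out=1, reg = 0x16A242
clock 4: out=0, reg = 0x0B5121

0x0B5121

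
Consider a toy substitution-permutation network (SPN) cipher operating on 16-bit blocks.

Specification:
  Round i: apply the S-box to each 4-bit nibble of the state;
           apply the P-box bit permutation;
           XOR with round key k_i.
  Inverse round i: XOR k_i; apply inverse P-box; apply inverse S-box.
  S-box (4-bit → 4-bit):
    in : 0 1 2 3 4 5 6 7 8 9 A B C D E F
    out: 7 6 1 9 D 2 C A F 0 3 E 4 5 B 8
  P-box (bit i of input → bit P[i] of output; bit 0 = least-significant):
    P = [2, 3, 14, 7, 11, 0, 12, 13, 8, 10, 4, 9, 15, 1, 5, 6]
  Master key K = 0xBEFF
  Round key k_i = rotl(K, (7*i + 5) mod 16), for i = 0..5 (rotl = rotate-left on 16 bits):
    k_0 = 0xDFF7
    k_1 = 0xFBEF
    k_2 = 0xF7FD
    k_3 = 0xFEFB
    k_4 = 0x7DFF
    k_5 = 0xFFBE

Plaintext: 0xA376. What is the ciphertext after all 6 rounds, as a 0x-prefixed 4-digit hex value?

0xEA71

s_0 = plaintext = 0xA376
s_1 = Round(s_0, k_0) = 0x3C74
s_2 = Round(s_1, k_1) = 0x1B3A
s_3 = Round(s_2, k_2) = 0xD9C3
s_4 = Round(s_3, k_3) = 0x6E5F
s_5 = Round(s_4, k_4) = 0x7A1E
s_6 = Round(s_5, k_5) = 0xEA71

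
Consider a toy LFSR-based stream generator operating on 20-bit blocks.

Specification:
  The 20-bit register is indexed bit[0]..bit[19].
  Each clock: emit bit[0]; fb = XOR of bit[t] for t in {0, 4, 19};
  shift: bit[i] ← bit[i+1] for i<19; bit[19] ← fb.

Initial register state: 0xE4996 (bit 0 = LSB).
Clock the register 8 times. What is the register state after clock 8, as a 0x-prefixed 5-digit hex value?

0xFAE49

reg_0 = 0xE4996
clock 1: out=0, reg = 0x724CB
clock 2: out=1, reg = 0xB9265
clock 3: out=1, reg = 0x5C932
clock 4: out=0, reg = 0xAE499
clock 5: out=1, reg = 0xD724C
clock 6: out=0, reg = 0xEB926
clock 7: out=0, reg = 0xF5C93
clock 8: out=1, reg = 0xFAE49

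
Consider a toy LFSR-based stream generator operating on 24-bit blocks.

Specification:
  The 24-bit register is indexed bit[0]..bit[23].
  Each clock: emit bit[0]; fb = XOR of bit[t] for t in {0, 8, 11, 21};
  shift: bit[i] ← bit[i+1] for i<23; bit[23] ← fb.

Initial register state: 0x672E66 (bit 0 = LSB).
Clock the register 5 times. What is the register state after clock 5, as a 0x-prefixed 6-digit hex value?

reg_0 = 0x672E66
clock 1: out=0, reg = 0x339733
clock 2: out=1, reg = 0x99CB99
clock 3: out=1, reg = 0xCCE5CC
clock 4: out=0, reg = 0xE672E6
clock 5: out=0, reg = 0xF33973

0xF33973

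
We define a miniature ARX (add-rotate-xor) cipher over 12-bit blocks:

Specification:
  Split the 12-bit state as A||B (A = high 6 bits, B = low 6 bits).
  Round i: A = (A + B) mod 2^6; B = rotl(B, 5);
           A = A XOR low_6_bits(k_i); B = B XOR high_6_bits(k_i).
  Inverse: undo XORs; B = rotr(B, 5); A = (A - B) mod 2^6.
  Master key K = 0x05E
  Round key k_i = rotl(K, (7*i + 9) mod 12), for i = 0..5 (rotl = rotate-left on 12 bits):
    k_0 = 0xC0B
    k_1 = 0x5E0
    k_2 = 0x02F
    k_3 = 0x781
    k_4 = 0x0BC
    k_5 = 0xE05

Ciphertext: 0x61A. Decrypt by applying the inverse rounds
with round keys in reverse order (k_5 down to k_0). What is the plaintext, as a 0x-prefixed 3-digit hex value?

0x238

s_0 = ciphertext = 0x61A
s_1 = InvRound(s_0, k_5) = 0x605
s_2 = InvRound(s_1, k_4) = 0x58E
s_3 = InvRound(s_2, k_3) = 0xDE0
s_4 = InvRound(s_3, k_2) = 0x5C1
s_5 = InvRound(s_4, k_1) = 0x2EC
s_6 = InvRound(s_5, k_0) = 0x238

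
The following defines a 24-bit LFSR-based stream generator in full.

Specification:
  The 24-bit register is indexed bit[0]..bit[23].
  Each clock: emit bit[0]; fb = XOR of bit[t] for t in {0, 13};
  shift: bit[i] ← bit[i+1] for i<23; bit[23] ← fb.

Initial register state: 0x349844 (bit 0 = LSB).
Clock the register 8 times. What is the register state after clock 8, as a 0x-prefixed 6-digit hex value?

reg_0 = 0x349844
clock 1: out=0, reg = 0x1A4C22
clock 2: out=0, reg = 0x0D2611
clock 3: out=1, reg = 0x069308
clock 4: out=0, reg = 0x034984
clock 5: out=0, reg = 0x01A4C2
clock 6: out=0, reg = 0x80D261
clock 7: out=1, reg = 0xC06930
clock 8: out=0, reg = 0xE03498

0xE03498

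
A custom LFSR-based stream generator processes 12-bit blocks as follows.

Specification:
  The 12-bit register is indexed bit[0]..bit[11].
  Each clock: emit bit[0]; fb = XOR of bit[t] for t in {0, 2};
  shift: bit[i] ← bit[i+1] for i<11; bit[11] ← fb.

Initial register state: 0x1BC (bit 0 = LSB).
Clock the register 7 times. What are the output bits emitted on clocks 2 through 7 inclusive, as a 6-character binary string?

reg_0 = 0x1BC
clock 1: out=0, reg = 0x8DE
clock 2: out=0, reg = 0xC6F
clock 3: out=1, reg = 0x637
clock 4: out=1, reg = 0x31B
clock 5: out=1, reg = 0x98D
clock 6: out=1, reg = 0x4C6
clock 7: out=0, reg = 0xA63

011110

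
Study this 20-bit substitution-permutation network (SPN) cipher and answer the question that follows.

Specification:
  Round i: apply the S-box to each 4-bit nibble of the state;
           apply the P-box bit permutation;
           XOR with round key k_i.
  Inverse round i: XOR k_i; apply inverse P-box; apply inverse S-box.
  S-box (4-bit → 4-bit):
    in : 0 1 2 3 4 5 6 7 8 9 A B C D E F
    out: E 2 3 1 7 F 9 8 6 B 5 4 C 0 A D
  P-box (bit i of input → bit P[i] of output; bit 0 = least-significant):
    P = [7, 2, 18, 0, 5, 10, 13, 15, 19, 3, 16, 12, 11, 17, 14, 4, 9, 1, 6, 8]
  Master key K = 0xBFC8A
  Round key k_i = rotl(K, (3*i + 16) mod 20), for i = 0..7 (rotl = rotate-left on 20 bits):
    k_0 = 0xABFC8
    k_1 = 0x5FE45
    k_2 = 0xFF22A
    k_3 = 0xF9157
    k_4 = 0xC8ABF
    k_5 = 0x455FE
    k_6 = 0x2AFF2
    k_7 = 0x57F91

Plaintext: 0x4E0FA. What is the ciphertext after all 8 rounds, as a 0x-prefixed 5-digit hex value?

s_0 = plaintext = 0x4E0FA
s_1 = Round(s_0, k_0) = 0xD0D32
s_2 = Round(s_1, k_1) = 0x7BEF1
s_3 = Round(s_2, k_2) = 0xF0306
s_4 = Round(s_3, k_3) = 0x57686
s_5 = Round(s_4, k_4) = 0x4BD6C
s_6 = Round(s_5, k_5) = 0x0979D
s_7 = Round(s_6, k_6) = 0x03280
s_8 = Round(s_7, k_7) = 0x952DE

0x952DE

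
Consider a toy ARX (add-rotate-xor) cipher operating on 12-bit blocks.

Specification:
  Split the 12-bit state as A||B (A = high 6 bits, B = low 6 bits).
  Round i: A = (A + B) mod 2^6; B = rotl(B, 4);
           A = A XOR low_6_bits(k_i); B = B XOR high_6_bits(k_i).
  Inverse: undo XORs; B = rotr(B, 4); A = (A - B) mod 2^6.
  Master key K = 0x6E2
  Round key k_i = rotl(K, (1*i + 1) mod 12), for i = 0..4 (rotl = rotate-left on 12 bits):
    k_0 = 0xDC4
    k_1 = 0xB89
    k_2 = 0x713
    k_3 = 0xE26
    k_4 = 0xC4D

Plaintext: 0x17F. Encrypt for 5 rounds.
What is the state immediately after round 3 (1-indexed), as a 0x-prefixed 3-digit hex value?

s_0 = plaintext = 0x17F
s_1 = Round(s_0, k_0) = 0x008
s_2 = Round(s_1, k_1) = 0x06C
s_3 = Round(s_2, k_2) = 0xF97
s_4 = Round(s_3, k_3) = 0xCCD
s_5 = Round(s_4, k_4) = 0x362

0xF97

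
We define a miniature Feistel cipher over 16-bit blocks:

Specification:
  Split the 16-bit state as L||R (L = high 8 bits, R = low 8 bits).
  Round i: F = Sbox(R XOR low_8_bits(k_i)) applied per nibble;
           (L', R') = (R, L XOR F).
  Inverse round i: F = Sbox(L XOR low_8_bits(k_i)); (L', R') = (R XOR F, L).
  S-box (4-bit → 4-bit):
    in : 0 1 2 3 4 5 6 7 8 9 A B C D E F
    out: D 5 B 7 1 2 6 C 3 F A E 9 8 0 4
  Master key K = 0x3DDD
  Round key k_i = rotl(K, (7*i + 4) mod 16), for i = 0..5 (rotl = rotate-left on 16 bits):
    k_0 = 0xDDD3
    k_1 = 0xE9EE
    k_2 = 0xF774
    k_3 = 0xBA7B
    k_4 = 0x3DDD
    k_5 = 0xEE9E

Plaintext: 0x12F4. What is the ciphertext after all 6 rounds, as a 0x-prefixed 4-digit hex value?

0x6F14

s_0 = plaintext = 0x12F4
s_1 = Round(s_0, k_0) = 0xF4AE
s_2 = Round(s_1, k_1) = 0xAEE9
s_3 = Round(s_2, k_2) = 0xE956
s_4 = Round(s_3, k_3) = 0x5651
s_5 = Round(s_4, k_4) = 0x516F
s_6 = Round(s_5, k_5) = 0x6F14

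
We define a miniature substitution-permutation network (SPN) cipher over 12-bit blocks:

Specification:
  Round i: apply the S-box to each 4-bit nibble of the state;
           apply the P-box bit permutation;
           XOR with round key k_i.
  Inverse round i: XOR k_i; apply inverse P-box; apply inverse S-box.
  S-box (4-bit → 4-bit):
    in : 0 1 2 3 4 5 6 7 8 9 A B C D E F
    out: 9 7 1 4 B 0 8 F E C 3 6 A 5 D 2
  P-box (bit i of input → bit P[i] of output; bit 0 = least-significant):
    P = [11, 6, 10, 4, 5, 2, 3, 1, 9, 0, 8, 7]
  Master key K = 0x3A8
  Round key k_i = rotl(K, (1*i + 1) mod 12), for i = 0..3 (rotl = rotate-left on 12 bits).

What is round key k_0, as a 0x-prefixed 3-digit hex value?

K = 0x3A8
k_0 = rotl(K, (1*0+1) mod 12) = rotl(K, 1) = 0x750

0x750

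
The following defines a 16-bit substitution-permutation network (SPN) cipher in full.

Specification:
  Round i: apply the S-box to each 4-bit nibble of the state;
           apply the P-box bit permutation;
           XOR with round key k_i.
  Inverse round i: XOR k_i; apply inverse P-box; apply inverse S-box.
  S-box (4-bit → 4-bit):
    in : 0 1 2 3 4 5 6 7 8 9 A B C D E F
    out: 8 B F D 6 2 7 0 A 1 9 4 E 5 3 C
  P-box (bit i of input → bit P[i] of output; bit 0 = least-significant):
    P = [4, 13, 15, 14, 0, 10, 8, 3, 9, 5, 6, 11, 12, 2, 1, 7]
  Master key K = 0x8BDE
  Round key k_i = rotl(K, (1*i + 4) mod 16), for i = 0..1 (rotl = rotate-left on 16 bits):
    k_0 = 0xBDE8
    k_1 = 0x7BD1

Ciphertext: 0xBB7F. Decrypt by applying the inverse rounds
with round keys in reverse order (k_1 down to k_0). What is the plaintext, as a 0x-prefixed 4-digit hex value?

0x2C98

s_0 = ciphertext = 0xBB7F
s_1 = InvRound(s_0, k_1) = 0xC50F
s_2 = InvRound(s_1, k_0) = 0x2C98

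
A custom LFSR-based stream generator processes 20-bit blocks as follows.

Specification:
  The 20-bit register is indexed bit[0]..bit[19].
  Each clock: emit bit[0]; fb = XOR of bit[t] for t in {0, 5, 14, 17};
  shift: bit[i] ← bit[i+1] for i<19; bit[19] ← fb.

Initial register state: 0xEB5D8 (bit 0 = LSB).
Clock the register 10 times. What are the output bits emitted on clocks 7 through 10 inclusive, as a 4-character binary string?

reg_0 = 0xEB5D8
clock 1: out=0, reg = 0xF5AEC
clock 2: out=0, reg = 0xFAD76
clock 3: out=0, reg = 0x7D6BB
clock 4: out=1, reg = 0x3EB5D
clock 5: out=1, reg = 0x9F5AE
clock 6: out=0, reg = 0x4FAD7
clock 7: out=1, reg = 0x27D6B
clock 8: out=1, reg = 0x13EB5
clock 9: out=1, reg = 0x09F5A
clock 10: out=0, reg = 0x04FAD

1110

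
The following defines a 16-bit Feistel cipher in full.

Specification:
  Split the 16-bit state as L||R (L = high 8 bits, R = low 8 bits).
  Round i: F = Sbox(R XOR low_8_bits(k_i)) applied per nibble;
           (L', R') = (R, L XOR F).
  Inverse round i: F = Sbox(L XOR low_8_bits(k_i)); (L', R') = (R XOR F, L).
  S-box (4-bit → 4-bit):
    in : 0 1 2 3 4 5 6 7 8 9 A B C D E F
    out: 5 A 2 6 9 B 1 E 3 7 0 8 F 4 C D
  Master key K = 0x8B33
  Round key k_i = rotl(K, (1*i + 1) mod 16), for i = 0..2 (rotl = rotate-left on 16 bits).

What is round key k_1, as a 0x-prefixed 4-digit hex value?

K = 0x8B33
k_0 = rotl(K, (1*0+1) mod 16) = rotl(K, 1) = 0x1667
k_1 = rotl(K, (1*1+1) mod 16) = rotl(K, 2) = 0x2CCE

0x2CCE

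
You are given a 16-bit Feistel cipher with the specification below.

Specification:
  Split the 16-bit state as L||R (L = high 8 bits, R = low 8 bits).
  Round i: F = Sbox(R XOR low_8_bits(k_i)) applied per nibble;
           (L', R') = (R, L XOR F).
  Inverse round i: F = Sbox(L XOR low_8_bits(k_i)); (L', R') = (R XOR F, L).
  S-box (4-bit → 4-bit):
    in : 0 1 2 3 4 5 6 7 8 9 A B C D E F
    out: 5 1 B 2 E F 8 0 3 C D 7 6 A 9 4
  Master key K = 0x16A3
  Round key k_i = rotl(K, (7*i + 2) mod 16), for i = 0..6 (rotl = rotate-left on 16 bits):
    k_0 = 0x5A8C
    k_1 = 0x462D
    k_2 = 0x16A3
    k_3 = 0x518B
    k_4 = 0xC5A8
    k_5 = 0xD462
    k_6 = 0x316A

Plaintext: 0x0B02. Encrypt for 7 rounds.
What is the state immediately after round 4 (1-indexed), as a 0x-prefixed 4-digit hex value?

0x4D7E

s_0 = plaintext = 0x0B02
s_1 = Round(s_0, k_0) = 0x0232
s_2 = Round(s_1, k_1) = 0x3216
s_3 = Round(s_2, k_2) = 0x164D
s_4 = Round(s_3, k_3) = 0x4D7E
s_5 = Round(s_4, k_4) = 0x7EE5
s_6 = Round(s_5, k_5) = 0xE54E
s_7 = Round(s_6, k_6) = 0x4E5B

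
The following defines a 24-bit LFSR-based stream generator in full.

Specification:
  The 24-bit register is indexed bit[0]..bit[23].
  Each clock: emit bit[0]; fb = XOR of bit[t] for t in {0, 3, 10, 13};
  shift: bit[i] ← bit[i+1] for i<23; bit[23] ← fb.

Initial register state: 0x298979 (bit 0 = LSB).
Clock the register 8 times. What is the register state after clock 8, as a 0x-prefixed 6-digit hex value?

reg_0 = 0x298979
clock 1: out=1, reg = 0x14C4BC
clock 2: out=0, reg = 0x0A625E
clock 3: out=0, reg = 0x05312F
clock 4: out=1, reg = 0x829897
clock 5: out=1, reg = 0xC14C4B
clock 6: out=1, reg = 0xE0A625
clock 7: out=1, reg = 0xF05312
clock 8: out=0, reg = 0x782989

0x782989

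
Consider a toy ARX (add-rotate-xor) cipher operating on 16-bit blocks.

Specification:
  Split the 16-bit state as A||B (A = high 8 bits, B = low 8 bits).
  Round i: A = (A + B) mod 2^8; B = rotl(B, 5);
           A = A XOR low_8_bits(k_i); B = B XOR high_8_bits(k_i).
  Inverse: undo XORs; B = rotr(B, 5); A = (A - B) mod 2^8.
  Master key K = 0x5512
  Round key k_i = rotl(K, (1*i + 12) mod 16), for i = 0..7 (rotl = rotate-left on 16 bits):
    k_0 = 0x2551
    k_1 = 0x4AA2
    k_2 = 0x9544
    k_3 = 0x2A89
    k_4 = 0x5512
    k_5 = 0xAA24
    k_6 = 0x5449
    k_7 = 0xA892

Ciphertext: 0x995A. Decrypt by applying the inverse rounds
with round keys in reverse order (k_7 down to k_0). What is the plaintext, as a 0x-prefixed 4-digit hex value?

s_0 = ciphertext = 0x995A
s_1 = InvRound(s_0, k_7) = 0x7497
s_2 = InvRound(s_1, k_6) = 0x1F1E
s_3 = InvRound(s_2, k_5) = 0x96A5
s_4 = InvRound(s_3, k_4) = 0xFD87
s_5 = InvRound(s_4, k_3) = 0x076D
s_6 = InvRound(s_5, k_2) = 0x7CC7
s_7 = InvRound(s_6, k_1) = 0x726C
s_8 = InvRound(s_7, k_0) = 0xD94A

0xD94A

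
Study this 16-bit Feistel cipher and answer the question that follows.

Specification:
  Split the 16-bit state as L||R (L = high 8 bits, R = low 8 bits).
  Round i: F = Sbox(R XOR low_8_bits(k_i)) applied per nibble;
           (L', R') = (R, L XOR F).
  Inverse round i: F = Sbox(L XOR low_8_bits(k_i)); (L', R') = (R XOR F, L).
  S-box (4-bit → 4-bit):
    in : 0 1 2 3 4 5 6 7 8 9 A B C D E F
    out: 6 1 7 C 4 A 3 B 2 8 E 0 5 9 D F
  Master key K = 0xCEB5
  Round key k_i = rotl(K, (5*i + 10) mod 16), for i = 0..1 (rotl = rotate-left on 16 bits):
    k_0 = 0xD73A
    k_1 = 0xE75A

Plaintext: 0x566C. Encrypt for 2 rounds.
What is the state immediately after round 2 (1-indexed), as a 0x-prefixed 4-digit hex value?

s_0 = plaintext = 0x566C
s_1 = Round(s_0, k_0) = 0x6CF5
s_2 = Round(s_1, k_1) = 0xF583

0xF583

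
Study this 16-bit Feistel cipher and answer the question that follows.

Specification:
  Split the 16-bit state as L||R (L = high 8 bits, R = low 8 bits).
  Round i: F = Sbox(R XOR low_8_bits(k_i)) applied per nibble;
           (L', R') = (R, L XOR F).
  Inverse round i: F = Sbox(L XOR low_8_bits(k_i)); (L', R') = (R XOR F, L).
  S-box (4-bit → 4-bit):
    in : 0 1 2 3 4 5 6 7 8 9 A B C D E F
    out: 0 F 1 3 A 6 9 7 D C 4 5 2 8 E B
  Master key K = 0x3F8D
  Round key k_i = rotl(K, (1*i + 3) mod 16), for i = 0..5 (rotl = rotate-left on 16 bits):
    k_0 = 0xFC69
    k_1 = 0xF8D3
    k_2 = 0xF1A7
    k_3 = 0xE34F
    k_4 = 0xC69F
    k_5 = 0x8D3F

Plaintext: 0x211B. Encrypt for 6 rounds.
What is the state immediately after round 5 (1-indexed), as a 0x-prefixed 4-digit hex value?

0x1213

s_0 = plaintext = 0x211B
s_1 = Round(s_0, k_0) = 0x1B50
s_2 = Round(s_1, k_1) = 0x50C8
s_3 = Round(s_2, k_2) = 0xC8CB
s_4 = Round(s_3, k_3) = 0xCB12
s_5 = Round(s_4, k_4) = 0x1213
s_6 = Round(s_5, k_5) = 0x1300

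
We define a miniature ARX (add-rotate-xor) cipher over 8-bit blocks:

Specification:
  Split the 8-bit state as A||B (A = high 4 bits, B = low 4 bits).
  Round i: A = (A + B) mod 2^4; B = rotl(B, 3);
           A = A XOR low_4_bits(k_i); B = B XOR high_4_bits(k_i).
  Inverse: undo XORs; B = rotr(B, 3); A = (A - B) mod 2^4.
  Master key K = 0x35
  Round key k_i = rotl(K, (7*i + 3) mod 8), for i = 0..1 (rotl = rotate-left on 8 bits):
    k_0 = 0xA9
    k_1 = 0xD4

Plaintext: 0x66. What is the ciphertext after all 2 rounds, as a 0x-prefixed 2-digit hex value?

s_0 = plaintext = 0x66
s_1 = Round(s_0, k_0) = 0x59
s_2 = Round(s_1, k_1) = 0xA1

0xA1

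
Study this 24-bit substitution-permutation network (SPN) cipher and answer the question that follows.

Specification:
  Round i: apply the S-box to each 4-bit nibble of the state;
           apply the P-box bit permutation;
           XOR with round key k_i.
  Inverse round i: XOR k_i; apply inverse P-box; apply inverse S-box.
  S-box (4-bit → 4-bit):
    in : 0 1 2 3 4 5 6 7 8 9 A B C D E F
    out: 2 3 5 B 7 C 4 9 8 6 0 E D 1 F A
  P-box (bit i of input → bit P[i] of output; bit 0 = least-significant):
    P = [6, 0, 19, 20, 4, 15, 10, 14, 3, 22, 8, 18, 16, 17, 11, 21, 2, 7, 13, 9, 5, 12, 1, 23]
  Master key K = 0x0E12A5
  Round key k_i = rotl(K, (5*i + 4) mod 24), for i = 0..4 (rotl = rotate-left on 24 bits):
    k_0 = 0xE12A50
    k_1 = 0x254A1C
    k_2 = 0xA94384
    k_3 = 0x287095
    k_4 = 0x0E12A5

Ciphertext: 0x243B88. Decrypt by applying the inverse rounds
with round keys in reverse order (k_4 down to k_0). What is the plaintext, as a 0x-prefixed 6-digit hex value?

0x556C69

s_0 = ciphertext = 0x243B88
s_1 = InvRound(s_0, k_4) = 0xD2B2A9
s_2 = InvRound(s_1, k_3) = 0x77F135
s_3 = InvRound(s_2, k_2) = 0x3B0F1B
s_4 = InvRound(s_3, k_1) = 0x6D055B
s_5 = InvRound(s_4, k_0) = 0x556C69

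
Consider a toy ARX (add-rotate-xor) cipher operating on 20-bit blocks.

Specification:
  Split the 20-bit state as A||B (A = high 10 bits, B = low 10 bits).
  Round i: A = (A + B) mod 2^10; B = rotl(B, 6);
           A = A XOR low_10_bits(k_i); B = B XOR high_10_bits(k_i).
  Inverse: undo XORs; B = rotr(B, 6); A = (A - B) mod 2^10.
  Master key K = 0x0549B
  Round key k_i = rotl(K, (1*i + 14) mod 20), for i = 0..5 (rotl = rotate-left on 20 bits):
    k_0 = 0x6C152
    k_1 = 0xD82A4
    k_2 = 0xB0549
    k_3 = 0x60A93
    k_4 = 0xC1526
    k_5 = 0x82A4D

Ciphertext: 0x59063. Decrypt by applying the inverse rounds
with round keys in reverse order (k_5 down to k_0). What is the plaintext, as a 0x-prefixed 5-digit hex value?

s_0 = ciphertext = 0x59063
s_1 = InvRound(s_0, k_5) = 0x24299
s_2 = InvRound(s_1, k_4) = 0xFC1C6
s_3 = InvRound(s_2, k_3) = 0x48841
s_4 = InvRound(s_3, k_2) = 0x1840A
s_5 = InvRound(s_4, k_1) = 0x062AD
s_6 = InvRound(s_5, k_0) = 0xDB9DC

0xDB9DC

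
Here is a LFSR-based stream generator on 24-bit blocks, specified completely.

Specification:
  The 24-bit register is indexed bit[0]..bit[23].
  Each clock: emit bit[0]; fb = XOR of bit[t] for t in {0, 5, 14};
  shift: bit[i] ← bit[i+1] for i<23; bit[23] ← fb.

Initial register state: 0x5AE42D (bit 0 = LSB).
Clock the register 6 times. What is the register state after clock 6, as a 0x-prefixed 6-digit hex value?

0x9D6B90

reg_0 = 0x5AE42D
clock 1: out=1, reg = 0xAD7216
clock 2: out=0, reg = 0xD6B90B
clock 3: out=1, reg = 0xEB5C85
clock 4: out=1, reg = 0x75AE42
clock 5: out=0, reg = 0x3AD721
clock 6: out=1, reg = 0x9D6B90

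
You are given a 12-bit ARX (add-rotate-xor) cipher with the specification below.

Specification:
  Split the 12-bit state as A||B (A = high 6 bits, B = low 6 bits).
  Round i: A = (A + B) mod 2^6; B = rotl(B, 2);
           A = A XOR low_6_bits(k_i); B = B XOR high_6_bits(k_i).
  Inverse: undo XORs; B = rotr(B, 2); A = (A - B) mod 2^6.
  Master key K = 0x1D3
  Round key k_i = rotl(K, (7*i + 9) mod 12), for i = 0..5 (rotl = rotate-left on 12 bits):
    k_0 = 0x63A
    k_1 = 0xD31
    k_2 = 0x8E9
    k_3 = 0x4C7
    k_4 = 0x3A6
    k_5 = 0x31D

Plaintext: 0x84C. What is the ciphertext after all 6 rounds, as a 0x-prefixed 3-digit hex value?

0x5BA

s_0 = plaintext = 0x84C
s_1 = Round(s_0, k_0) = 0x5E8
s_2 = Round(s_1, k_1) = 0x396
s_3 = Round(s_2, k_2) = 0x37A
s_4 = Round(s_3, k_3) = 0x038
s_5 = Round(s_4, k_4) = 0x7AD
s_6 = Round(s_5, k_5) = 0x5BA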